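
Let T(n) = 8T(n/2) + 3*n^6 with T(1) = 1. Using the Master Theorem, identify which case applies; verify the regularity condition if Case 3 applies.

a=8, b=2, f(n)=3*n^6.
log_2(8) = 3 < 6.
f(n) = Omega(n^(3+epsilon)) for some epsilon > 0, so Case 3 is the candidate.
Regularity: a*f(n/b) = 8*3*(n/2)^6 = (8/64)*3*n^6 <= c*f(n) with c = 8/64 < 1. Satisfied.
Case 3: T(n) = Theta(n^6).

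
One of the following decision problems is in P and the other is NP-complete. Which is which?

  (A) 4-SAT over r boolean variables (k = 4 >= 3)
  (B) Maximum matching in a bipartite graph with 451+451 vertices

(A) is NP-complete: 3-SAT is NP-complete (Cook-Levin); k-SAT for k>=3 reduces from 3-SAT.
(B) is P: Hopcroft-Karp runs in O(E sqrt(V)).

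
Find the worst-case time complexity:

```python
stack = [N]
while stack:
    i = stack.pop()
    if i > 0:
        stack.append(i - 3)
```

Time complexity: O(n).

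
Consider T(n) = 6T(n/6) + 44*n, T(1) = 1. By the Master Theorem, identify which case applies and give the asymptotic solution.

a=6, b=6, f(n)=44*n.
log_6(6) = 1, so n^(log_b(a)) = n.
f(n) = Theta(n), so Case 2 applies.
T(n) = Theta(n log n).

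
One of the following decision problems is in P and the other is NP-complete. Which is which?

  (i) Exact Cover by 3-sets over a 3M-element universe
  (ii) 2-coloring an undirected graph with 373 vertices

(i) is NP-complete: one of Karp's 21 NP-complete problems.
(ii) is P: 2-coloring is bipartiteness testing via BFS, O(V+E).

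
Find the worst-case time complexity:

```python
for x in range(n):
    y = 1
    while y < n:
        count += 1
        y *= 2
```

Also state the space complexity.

Time complexity: O(n log n).
Space complexity: O(1).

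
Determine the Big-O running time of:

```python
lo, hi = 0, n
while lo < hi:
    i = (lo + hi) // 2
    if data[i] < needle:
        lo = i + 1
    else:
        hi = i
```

Time complexity: O(log n).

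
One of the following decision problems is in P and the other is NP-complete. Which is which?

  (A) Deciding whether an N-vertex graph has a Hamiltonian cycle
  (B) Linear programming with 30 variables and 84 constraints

(A) is NP-complete: one of Karp's 21 NP-complete problems.
(B) is P: the ellipsoid and interior-point methods run in polynomial time.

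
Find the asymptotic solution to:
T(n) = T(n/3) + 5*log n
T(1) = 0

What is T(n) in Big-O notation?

Each of the log_3(n) levels adds O(log n). T(n) = O(log^2 n).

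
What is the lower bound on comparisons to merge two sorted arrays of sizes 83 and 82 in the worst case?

Adversary: with |83 - 82| <= 1 the inputs can be fully interleaved so that every adjacent pair in the merged output comes from different arrays. Then each of the 164 adjacent pairs must be directly compared, or the algorithm cannot determine their relative order. Standard merge meets this bound.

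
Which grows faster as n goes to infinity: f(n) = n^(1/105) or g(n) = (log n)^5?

f(n) = n^(1/105) grows faster: any positive power of n dominates any polylog.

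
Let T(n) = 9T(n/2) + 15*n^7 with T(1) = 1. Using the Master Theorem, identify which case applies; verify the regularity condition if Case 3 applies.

a=9, b=2, f(n)=15*n^7.
log_2(9) = 3.17 < 7.
f(n) = Omega(n^(3.17+epsilon)) for some epsilon > 0, so Case 3 is the candidate.
Regularity: a*f(n/b) = 9*15*(n/2)^7 = (9/128)*15*n^7 <= c*f(n) with c = 9/128 < 1. Satisfied.
Case 3: T(n) = Theta(n^7).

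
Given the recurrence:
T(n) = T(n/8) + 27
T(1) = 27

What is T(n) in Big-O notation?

Each step divides n by 8 and adds 27. After log_8(n) steps, T(n) = O(log n).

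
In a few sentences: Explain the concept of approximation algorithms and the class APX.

An approximation algorithm finds solutions within a guaranteed factor of optimal in polynomial time. APX is the class of optimization problems with constant-factor polynomial-time approximation algorithms. Vertex Cover is in APX (2-approximation). Unless P = NP, TSP has no constant-factor approximation, but Metric TSP has a 3/2-approximation.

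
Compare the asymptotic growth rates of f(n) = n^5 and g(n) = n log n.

f(n) = n^5 grows faster: n^5 / (n log n) = n^4/log n -> infinity.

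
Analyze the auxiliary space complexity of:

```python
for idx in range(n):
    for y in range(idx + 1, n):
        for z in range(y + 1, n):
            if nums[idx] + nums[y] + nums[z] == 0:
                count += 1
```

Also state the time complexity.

Space complexity: O(1).
Only a constant amount of auxiliary storage is used; nothing grows with n.
Time complexity: O(n^3).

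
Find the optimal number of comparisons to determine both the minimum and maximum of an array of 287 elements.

Naive approach: 572 comparisons (286 for max + 286 for min).
Optimal: Compare elements in pairs first (floor(n/2) = 143 comparisons), then find max among winners and min among losers (143 comparisons each).
Total: ceil(3n/2) - 2 = 429 comparisons. An adversary argument shows this is also a lower bound.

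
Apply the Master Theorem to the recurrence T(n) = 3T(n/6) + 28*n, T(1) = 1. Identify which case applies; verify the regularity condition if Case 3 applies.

a=3, b=6, f(n)=28*n.
log_6(3) = 0.6131 < 1.
f(n) = Omega(n^(0.6131+epsilon)) for some epsilon > 0, so Case 3 is the candidate.
Regularity: a*f(n/b) = 3*28*(n/6)^1 = (3/6)*28*n^1 <= c*f(n) with c = 3/6 < 1. Satisfied.
Case 3: T(n) = Theta(n).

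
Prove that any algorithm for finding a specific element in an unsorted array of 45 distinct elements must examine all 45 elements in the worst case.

Adversary argument: if the algorithm examines fewer than 45 elements, the adversary places the target in an unexamined position. The algorithm cannot distinguish 'not present' from 'in unexamined position'.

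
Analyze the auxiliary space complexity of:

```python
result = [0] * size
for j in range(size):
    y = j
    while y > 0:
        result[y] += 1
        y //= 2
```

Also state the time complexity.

Space complexity: O(n).
Auxiliary storage grows linearly with the input size n in the worst case.
Time complexity: O(n log n).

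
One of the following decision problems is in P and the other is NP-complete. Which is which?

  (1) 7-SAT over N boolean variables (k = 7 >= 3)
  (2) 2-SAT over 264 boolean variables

(1) is NP-complete: 3-SAT is NP-complete (Cook-Levin); k-SAT for k>=3 reduces from 3-SAT.
(2) is P: 2-SAT is solvable in linear time via implication-graph SCCs.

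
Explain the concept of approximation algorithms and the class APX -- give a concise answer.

An approximation algorithm finds solutions within a guaranteed factor of optimal in polynomial time. APX is the class of optimization problems with constant-factor polynomial-time approximation algorithms. Vertex Cover is in APX (2-approximation). Unless P = NP, TSP has no constant-factor approximation, but Metric TSP has a 3/2-approximation.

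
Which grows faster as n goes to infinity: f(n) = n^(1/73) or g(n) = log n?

f(n) = n^(1/73) grows faster: any positive power of n dominates log n.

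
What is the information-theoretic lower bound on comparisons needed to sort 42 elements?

There are 42! = 1405006117752879898543142606244511569936384000000000 possible orderings. Each comparison gives 1 bit. We need at least ceil(log_2(1405006117752879898543142606244511569936384000000000)) = 170 comparisons.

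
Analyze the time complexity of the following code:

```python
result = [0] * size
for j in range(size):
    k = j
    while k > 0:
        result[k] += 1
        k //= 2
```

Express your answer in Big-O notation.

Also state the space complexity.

Time complexity: O(n log n).
Space complexity: O(n).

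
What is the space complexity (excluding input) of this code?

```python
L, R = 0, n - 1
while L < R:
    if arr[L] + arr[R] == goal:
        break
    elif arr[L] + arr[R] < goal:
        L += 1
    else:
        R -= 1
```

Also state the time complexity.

Space complexity: O(1).
Only a constant amount of auxiliary storage is used; nothing grows with n.
Time complexity: O(n).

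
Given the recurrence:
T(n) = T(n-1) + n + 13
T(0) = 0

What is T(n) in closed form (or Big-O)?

Dominant term in sum is 1*sum(i, i=1..n) = 1*n*(n+1)/2 = O(n^2).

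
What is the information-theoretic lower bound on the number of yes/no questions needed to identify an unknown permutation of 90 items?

There are 90! = 1485715964481761497309522733620825737885569961284688766942216863704985393094065876545992131370884059645617234469978112000000000000000000000 permutations. Each yes/no question gives at most 1 bit, so at least ceil(log_2(1485715964481761497309522733620825737885569961284688766942216863704985393094065876545992131370884059645617234469978112000000000000000000000)) = 459 questions are needed.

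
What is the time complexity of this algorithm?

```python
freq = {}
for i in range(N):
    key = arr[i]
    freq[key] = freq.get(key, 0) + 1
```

Time complexity: O(n).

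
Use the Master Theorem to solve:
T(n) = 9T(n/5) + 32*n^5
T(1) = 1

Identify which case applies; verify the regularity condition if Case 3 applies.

a=9, b=5, f(n)=32*n^5.
log_5(9) = 1.365 < 5.
f(n) = Omega(n^(1.365+epsilon)) for some epsilon > 0, so Case 3 is the candidate.
Regularity: a*f(n/b) = 9*32*(n/5)^5 = (9/3125)*32*n^5 <= c*f(n) with c = 9/3125 < 1. Satisfied.
Case 3: T(n) = Theta(n^5).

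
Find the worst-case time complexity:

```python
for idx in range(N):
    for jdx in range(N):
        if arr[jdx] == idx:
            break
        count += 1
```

Time complexity: O(n^2).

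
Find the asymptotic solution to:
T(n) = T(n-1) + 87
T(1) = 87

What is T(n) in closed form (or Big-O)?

Unrolling: T(n) = T(n-1) + 87 = T(n-2) + 2*87 = ... = T(1) + (n-1)*87 = 87 + (n-1)*87 = 87n.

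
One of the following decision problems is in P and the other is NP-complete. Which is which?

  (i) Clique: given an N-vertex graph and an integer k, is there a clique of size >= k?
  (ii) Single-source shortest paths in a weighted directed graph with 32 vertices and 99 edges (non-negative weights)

(i) is NP-complete: complement of Independent Set / Vertex Cover (with k part of the input).
(ii) is P: Dijkstra's algorithm runs in O((V+E) log V).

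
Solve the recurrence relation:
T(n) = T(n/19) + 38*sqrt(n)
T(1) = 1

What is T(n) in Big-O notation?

Each level contributes sqrt(n/19^k). Geometric series with ratio 1/sqrt(19) < 1 sums to O(sqrt(n)).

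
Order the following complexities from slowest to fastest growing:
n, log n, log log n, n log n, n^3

Ordered by growth rate: log log n < log n < n < n log n < n^3.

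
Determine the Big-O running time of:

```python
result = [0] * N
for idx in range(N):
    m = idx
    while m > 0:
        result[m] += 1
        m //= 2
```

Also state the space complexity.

Time complexity: O(n log n).
Space complexity: O(n).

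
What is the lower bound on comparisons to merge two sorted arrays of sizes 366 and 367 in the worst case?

Adversary: with |366 - 367| <= 1 the inputs can be fully interleaved so that every adjacent pair in the merged output comes from different arrays. Then each of the 732 adjacent pairs must be directly compared, or the algorithm cannot determine their relative order. Standard merge meets this bound.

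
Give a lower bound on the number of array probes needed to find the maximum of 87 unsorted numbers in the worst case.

Adversary: any unprobed cell could hold a value larger than everything seen so far. If fewer than 87 cells are probed, the adversary places the max in an unprobed cell. So all 87 cells must be examined; together with 87-1 comparisons this is tight.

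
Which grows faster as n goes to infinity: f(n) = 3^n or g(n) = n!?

g(n) = n! grows faster: by Stirling n! ~ (n/e)^n sqrt(2*pi*n); (n/e)^n eventually dominates 3^n.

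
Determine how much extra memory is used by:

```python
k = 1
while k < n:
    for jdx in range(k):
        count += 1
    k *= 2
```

Space complexity: O(1).
Only a constant amount of auxiliary storage is used; nothing grows with n.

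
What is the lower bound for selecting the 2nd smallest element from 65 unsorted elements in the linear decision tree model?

Selecting the 2nd smallest of 65 elements requires Omega(n) comparisons. Every element must be compared at least once. The BFPRT algorithm achieves O(n), making this tight.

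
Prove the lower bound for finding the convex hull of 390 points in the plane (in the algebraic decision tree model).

Reduction from sorting: given 390 numbers x_1,...,x_{390}, map x_i to the point (x_i, x_i^2) on the parabola y = x^2. All points are on the convex hull, and walking the hull gives them in sorted x-order. Since sorting requires Omega(n log n), so does planar convex hull.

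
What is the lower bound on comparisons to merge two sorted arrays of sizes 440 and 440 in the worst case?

Adversary: with |440 - 440| <= 1 the inputs can be fully interleaved so that every adjacent pair in the merged output comes from different arrays. Then each of the 879 adjacent pairs must be directly compared, or the algorithm cannot determine their relative order. Standard merge meets this bound.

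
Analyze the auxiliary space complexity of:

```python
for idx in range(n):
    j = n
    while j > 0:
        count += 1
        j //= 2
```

Space complexity: O(1).
Only a constant amount of auxiliary storage is used; nothing grows with n.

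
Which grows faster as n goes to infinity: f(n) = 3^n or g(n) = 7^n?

g(n) = 7^n grows faster: (7/3)^n -> infinity since 7/3 > 1.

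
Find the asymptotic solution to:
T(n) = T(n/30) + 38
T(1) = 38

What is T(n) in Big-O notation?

Each step divides n by 30 and adds 38. After log_30(n) steps, T(n) = O(log n).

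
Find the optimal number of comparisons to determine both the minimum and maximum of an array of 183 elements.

Naive approach: 364 comparisons (182 for max + 182 for min).
Optimal: Compare elements in pairs first (floor(n/2) = 91 comparisons), then find max among winners and min among losers (91 comparisons each).
Total: ceil(3n/2) - 2 = 273 comparisons. An adversary argument shows this is also a lower bound.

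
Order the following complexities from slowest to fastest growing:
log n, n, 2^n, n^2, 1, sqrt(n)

Ordered by growth rate: 1 < log n < sqrt(n) < n < n^2 < 2^n.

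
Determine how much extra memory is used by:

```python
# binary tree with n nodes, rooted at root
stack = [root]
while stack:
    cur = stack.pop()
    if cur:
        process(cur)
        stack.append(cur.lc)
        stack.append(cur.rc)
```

Space complexity: O(n).
Auxiliary storage grows linearly with the input size n in the worst case.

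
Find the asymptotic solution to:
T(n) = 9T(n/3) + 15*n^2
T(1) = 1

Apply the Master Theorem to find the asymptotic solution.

a=9, b=3, f(n)=15*n^2. log_3(9) = 2. Case 2: T(n) = O(n^2 log n).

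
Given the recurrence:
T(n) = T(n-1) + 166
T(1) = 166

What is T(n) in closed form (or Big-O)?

Unrolling: T(n) = T(n-1) + 166 = T(n-2) + 2*166 = ... = T(1) + (n-1)*166 = 166 + (n-1)*166 = 166n.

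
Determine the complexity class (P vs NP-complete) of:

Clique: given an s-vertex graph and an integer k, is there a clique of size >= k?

This problem is NP-complete: complement of Independent Set / Vertex Cover (with k part of the input).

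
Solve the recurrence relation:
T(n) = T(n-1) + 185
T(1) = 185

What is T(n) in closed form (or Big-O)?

Unrolling: T(n) = T(n-1) + 185 = T(n-2) + 2*185 = ... = T(1) + (n-1)*185 = 185 + (n-1)*185 = 185n.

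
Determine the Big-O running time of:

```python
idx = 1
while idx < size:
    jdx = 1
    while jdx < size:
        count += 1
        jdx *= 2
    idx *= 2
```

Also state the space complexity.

Time complexity: O(log^2 n).
Space complexity: O(1).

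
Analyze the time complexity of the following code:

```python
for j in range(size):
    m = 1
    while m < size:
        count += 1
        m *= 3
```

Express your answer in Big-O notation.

Time complexity: O(n log n).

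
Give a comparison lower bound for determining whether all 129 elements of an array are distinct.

In the algebraic decision-tree model, the YES region for element distinctness on 129 elements has 129! connected components (one per ordering). Ben-Or's theorem then gives a lower bound of Omega(log(n!)) = Omega(n log n).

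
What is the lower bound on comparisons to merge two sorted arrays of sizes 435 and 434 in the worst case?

Adversary: with |435 - 434| <= 1 the inputs can be fully interleaved so that every adjacent pair in the merged output comes from different arrays. Then each of the 868 adjacent pairs must be directly compared, or the algorithm cannot determine their relative order. Standard merge meets this bound.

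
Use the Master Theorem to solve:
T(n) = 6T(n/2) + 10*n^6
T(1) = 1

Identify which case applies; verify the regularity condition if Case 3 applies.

a=6, b=2, f(n)=10*n^6.
log_2(6) = 2.585 < 6.
f(n) = Omega(n^(2.585+epsilon)) for some epsilon > 0, so Case 3 is the candidate.
Regularity: a*f(n/b) = 6*10*(n/2)^6 = (6/64)*10*n^6 <= c*f(n) with c = 6/64 < 1. Satisfied.
Case 3: T(n) = Theta(n^6).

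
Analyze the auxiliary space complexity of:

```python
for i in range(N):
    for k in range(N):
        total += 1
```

Space complexity: O(1).
Only a constant amount of auxiliary storage is used; nothing grows with n.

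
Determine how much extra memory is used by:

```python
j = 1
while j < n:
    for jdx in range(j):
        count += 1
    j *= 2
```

Space complexity: O(1).
Only a constant amount of auxiliary storage is used; nothing grows with n.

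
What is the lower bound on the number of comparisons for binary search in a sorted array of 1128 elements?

With 1128 possible positions, we need at least ceil(log_2(1128)) = 11 comparisons. Each comparison splits the remaining candidates by at most half.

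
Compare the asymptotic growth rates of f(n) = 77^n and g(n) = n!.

g(n) = n! grows faster: n!/77^n -> infinity by Stirling.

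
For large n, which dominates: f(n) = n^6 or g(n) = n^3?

f(n) = n^6 grows faster: n^6/n^3 = n^3 -> infinity.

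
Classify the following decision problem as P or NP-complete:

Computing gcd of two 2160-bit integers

This problem is in P: the Euclidean algorithm runs in polynomial time in the bit-length.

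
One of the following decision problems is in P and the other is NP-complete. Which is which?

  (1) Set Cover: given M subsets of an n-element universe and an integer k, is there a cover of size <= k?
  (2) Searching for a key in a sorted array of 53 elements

(1) is NP-complete: one of Karp's 21 NP-complete problems (with k part of the input).
(2) is P: binary search runs in O(log n).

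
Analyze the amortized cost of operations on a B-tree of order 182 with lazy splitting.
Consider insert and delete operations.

In a B-tree of order 182, a node splits when it has 182 keys. With lazy splitting, we use potential Phi = number of full nodes + number of near-empty nodes. Each split costs O(1) but reduces potential. Between splits, at least 91 insertions must occur in that node. Amortized structural cost is O(1) per operation, plus O(log_182 n) traversal.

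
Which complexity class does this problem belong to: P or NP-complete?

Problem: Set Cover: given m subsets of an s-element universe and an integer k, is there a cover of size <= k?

This problem is NP-complete: one of Karp's 21 NP-complete problems (with k part of the input).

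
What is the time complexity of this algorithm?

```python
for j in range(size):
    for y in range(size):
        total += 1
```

Time complexity: O(n^2).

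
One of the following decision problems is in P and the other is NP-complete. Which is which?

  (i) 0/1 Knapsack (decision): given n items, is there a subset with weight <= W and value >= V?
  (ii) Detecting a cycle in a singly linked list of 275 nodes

(i) is NP-complete: reduces from Subset Sum.
(ii) is P: Floyd's tortoise-and-hare runs in O(n) time, O(1) space.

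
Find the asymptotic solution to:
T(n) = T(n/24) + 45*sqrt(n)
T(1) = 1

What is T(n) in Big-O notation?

Each level contributes sqrt(n/24^k). Geometric series with ratio 1/sqrt(24) < 1 sums to O(sqrt(n)).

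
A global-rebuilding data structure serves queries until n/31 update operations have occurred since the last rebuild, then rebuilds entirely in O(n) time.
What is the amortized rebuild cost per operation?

The O(n) rebuild is triggered by n/31 operations, so each contributes O(n)/(n/31) = O(31) = O(1) to the rebuild cost.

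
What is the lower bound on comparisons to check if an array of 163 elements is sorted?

To verify 163 elements are sorted, we must compare each consecutive pair. Skipping any pair allows an adversary to swap them. Therefore 162 comparisons are necessary and sufficient.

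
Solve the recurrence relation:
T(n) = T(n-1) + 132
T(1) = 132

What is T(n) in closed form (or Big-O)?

Unrolling: T(n) = T(n-1) + 132 = T(n-2) + 2*132 = ... = T(1) + (n-1)*132 = 132 + (n-1)*132 = 132n.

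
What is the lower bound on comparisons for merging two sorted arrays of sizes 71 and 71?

Adversary argument: with sizes 71 and 71 (differing by at most 1), interleave the two arrays so that every consecutive pair in the output comes from different inputs. Then each of the 141 adjacent output pairs must be directly compared, or the algorithm cannot determine their relative order. So 141 comparisons are necessary; standard merge achieves this.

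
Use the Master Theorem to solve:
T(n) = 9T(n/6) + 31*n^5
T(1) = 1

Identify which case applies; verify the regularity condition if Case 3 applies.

a=9, b=6, f(n)=31*n^5.
log_6(9) = 1.226 < 5.
f(n) = Omega(n^(1.226+epsilon)) for some epsilon > 0, so Case 3 is the candidate.
Regularity: a*f(n/b) = 9*31*(n/6)^5 = (9/7776)*31*n^5 <= c*f(n) with c = 9/7776 < 1. Satisfied.
Case 3: T(n) = Theta(n^5).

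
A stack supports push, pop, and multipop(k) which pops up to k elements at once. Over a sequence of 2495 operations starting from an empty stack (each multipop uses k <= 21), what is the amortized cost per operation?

Each element is pushed exactly once and popped at most once (whether by pop or as part of a multipop). So the total number of individual pops over the whole sequence is at most the number of pushes, which is at most 2495. Total work <= 2 * 2495, hence O(1) amortized per operation.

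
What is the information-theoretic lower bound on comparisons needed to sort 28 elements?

There are 28! = 304888344611713860501504000000 possible orderings. Each comparison gives 1 bit. We need at least ceil(log_2(304888344611713860501504000000)) = 98 comparisons.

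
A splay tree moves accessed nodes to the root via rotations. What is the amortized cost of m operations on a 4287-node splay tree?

Using a potential function Phi = sum of log(size of subtree) for each node, each splay operation has amortized cost O(log n) where n = 4287. Bad individual operations (O(n)) are offset by decreased potential.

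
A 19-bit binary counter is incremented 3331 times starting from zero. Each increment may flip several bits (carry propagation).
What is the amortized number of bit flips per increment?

Bit i flips on every 2^i-th increment, so over 3331 increments bit i flips floor(3331/2^i) times. Summing over i: total flips < 2 * 3331. Amortized: < 2 = O(1) per increment.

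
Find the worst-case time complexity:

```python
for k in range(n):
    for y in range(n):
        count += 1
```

Time complexity: O(n^2).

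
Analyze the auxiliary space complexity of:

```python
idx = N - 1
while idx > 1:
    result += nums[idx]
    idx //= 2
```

Space complexity: O(1).
Only a constant amount of auxiliary storage is used; nothing grows with n.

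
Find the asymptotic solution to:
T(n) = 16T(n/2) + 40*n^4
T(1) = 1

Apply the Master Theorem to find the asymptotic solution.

a=16, b=2, f(n)=40*n^4. log_2(16) = 4. Case 2: T(n) = O(n^4 log n).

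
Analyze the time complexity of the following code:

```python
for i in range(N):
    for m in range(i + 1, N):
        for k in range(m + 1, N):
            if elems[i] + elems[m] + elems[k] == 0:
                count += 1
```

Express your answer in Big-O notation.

Time complexity: O(n^3).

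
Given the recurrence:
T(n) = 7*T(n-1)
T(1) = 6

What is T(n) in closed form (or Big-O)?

Each step multiplies by 7. T(n) = T(1)*7^(n-1) = 6*7^(n-1).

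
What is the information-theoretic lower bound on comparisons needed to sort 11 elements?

There are 11! = 39916800 possible orderings. Each comparison gives 1 bit. We need at least ceil(log_2(39916800)) = 26 comparisons.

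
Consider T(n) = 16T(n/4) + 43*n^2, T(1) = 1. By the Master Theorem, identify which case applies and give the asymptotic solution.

a=16, b=4, f(n)=43*n^2.
log_4(16) = 2, so n^(log_b(a)) = n^2.
f(n) = Theta(n^2), so Case 2 applies.
T(n) = Theta(n^2 log n).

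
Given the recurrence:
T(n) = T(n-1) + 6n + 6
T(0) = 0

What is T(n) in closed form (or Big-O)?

Dominant term in sum is 6*sum(i, i=1..n) = 6*n*(n+1)/2 = O(n^2).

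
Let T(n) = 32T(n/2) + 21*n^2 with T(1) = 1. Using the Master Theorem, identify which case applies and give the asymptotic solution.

a=32, b=2, f(n)=21*n^2.
log_2(32) = 5 > 2.
Since f(n) = O(n^2) is polynomially smaller than n^5, Case 1 applies.
T(n) = Theta(n^5).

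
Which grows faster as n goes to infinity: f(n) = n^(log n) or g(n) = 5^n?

g(n) = 5^n grows faster: take logs: log(n^(log n)) = (log n)^2, log(5^n) = n log 5; n dominates (log n)^2.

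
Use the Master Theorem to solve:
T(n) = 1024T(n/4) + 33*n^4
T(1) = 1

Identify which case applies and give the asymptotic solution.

a=1024, b=4, f(n)=33*n^4.
log_4(1024) = 5 > 4.
Since f(n) = O(n^4) is polynomially smaller than n^5, Case 1 applies.
T(n) = Theta(n^5).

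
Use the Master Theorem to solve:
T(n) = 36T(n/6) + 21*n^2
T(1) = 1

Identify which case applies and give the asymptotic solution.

a=36, b=6, f(n)=21*n^2.
log_6(36) = 2, so n^(log_b(a)) = n^2.
f(n) = Theta(n^2), so Case 2 applies.
T(n) = Theta(n^2 log n).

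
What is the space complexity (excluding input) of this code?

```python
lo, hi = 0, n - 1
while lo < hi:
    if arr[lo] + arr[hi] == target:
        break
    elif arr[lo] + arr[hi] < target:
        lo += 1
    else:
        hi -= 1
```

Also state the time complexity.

Space complexity: O(1).
Only a constant amount of auxiliary storage is used; nothing grows with n.
Time complexity: O(n).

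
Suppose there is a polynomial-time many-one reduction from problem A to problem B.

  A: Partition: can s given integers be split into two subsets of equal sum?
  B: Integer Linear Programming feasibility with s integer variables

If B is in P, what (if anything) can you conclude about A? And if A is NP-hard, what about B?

A poly-time reduction A <=_p B means any A-instance can be transformed to a B-instance in poly time.
If B is in P: compose the reduction with B's poly-time algorithm to solve A in poly time, so A is in P.
If A is NP-hard: every NP problem reduces to A, which reduces to B; composing reductions, every NP problem reduces to B, so B is NP-hard.
(Here in fact A is NP-complete and B is NP-complete.)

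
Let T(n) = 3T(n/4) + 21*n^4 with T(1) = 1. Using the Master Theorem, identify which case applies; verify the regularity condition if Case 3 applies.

a=3, b=4, f(n)=21*n^4.
log_4(3) = 0.7925 < 4.
f(n) = Omega(n^(0.7925+epsilon)) for some epsilon > 0, so Case 3 is the candidate.
Regularity: a*f(n/b) = 3*21*(n/4)^4 = (3/256)*21*n^4 <= c*f(n) with c = 3/256 < 1. Satisfied.
Case 3: T(n) = Theta(n^4).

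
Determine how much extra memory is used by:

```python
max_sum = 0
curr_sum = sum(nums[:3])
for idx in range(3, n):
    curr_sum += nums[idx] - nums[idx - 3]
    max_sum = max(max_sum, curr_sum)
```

Space complexity: O(1).
Only a constant amount of auxiliary storage is used; nothing grows with n.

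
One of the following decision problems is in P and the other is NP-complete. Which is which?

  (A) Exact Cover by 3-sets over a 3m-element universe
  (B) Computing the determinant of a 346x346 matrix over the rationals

(A) is NP-complete: one of Karp's 21 NP-complete problems.
(B) is P: Gaussian elimination runs in O(n^3).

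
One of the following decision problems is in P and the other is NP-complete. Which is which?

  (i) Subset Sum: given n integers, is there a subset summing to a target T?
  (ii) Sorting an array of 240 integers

(i) is NP-complete: one of Karp's 21 NP-complete problems.
(ii) is P: merge sort runs in O(n log n).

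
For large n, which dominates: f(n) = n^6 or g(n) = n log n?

f(n) = n^6 grows faster: n^6 / (n log n) = n^5/log n -> infinity.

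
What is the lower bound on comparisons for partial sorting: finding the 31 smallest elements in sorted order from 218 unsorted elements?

Finding 31 smallest of 218 in sorted order: Omega(218) to identify the 31 smallest, plus Omega(31 log 31) to sort them. Total: Omega(n + k log k).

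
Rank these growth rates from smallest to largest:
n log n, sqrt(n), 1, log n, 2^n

Ordered by growth rate: 1 < log n < sqrt(n) < n log n < 2^n.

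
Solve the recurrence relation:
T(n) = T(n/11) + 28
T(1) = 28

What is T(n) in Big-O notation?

Each step divides n by 11 and adds 28. After log_11(n) steps, T(n) = O(log n).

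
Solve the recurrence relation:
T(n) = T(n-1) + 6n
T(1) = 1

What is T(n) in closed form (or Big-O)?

Unrolling: T(n) = 1 + 6*(2 + 3 + ... + n) = 1 + 6*(n(n+1)/2 - 1) = O(n^2).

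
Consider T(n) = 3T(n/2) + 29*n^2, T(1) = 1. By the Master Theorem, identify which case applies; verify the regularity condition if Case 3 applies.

a=3, b=2, f(n)=29*n^2.
log_2(3) = 1.585 < 2.
f(n) = Omega(n^(1.585+epsilon)) for some epsilon > 0, so Case 3 is the candidate.
Regularity: a*f(n/b) = 3*29*(n/2)^2 = (3/4)*29*n^2 <= c*f(n) with c = 3/4 < 1. Satisfied.
Case 3: T(n) = Theta(n^2).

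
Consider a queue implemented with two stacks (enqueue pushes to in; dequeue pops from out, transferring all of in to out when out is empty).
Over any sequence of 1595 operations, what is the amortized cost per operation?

Each element is pushed to in once, popped once, pushed to out once, and popped once: 4 unit operations over its lifetime. Over 1595 operations the total work is O(1595). Amortized O(1) per enqueue/dequeue.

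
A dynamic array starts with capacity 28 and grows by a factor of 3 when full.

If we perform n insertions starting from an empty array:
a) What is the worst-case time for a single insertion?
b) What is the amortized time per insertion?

(a) Worst-case single insertion: O(n) -- when the array is full at capacity c, the resize copies all c elements, and c can be Theta(n).
(b) Resizes happen at sizes 28, 84, 252, ... Total copy cost for n insertions: 28 + 84 + ... = O(n) (geometric series with ratio 1/3). Amortized cost per insertion: O(n)/n = O(1).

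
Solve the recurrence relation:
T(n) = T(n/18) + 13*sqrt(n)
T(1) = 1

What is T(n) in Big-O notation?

Each level contributes sqrt(n/18^k). Geometric series with ratio 1/sqrt(18) < 1 sums to O(sqrt(n)).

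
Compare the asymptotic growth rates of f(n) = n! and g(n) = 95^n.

f(n) = n! grows faster: n!/95^n -> infinity by Stirling.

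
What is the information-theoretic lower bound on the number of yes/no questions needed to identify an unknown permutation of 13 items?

There are 13! = 6227020800 permutations. Each yes/no question gives at most 1 bit, so at least ceil(log_2(6227020800)) = 33 questions are needed.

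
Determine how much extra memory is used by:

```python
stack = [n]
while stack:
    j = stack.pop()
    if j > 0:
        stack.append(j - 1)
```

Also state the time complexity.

Space complexity: O(1).
Only a constant amount of auxiliary storage is used; nothing grows with n.
Time complexity: O(n).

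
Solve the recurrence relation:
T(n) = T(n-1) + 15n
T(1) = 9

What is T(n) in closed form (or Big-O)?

Unrolling: T(n) = 9 + 15*(2 + 3 + ... + n) = 9 + 15*(n(n+1)/2 - 1) = O(n^2).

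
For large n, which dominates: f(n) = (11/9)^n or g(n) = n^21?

f(n) = (11/9)^n grows faster: (11/9)^n is exponential with base 11/9 > 1, dominating every polynomial.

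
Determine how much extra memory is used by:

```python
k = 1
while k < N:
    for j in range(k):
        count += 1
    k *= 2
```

Space complexity: O(1).
Only a constant amount of auxiliary storage is used; nothing grows with n.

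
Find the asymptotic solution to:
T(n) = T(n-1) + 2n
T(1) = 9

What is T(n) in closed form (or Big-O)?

Unrolling: T(n) = 9 + 2*(2 + 3 + ... + n) = 9 + 2*(n(n+1)/2 - 1) = O(n^2).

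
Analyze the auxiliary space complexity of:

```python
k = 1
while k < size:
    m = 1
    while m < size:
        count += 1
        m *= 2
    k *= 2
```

Space complexity: O(1).
Only a constant amount of auxiliary storage is used; nothing grows with n.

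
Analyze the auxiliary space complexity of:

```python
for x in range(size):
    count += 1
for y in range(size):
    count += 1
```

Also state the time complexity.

Space complexity: O(1).
Only a constant amount of auxiliary storage is used; nothing grows with n.
Time complexity: O(n).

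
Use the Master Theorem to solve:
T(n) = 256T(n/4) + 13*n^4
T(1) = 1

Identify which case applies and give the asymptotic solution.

a=256, b=4, f(n)=13*n^4.
log_4(256) = 4, so n^(log_b(a)) = n^4.
f(n) = Theta(n^4), so Case 2 applies.
T(n) = Theta(n^4 log n).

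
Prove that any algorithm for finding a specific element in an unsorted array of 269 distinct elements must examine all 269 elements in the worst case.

Adversary argument: if the algorithm examines fewer than 269 elements, the adversary places the target in an unexamined position. The algorithm cannot distinguish 'not present' from 'in unexamined position'.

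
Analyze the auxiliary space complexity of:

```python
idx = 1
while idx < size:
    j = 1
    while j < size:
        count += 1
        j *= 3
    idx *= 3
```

Space complexity: O(1).
Only a constant amount of auxiliary storage is used; nothing grows with n.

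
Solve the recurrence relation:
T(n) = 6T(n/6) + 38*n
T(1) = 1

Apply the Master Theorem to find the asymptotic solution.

a=6, b=6, f(n)=38*n. log_6(6) = 1. Case 2: T(n) = O(n log n).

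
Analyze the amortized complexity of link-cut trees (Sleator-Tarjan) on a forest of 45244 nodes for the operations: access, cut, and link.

Link-cut trees represent the forest using splay trees over preferred paths. With potential Phi = sum over nodes of log(size of virtual subtree), each access on 45244 nodes is O(log 45244) = O(log n) amortized by the splay-tree access lemma. Cut and link are O(1) plus one access.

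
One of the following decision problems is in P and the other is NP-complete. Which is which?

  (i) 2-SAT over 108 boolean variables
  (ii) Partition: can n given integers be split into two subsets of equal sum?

(i) is P: 2-SAT is solvable in linear time via implication-graph SCCs.
(ii) is NP-complete: Subset Sum reduces to it (one of Karp's 21 NP-complete problems).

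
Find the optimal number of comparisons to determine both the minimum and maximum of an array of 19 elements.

Naive approach: 36 comparisons (18 for max + 18 for min).
Optimal: Compare elements in pairs first (floor(n/2) = 9 comparisons), then find max among winners and min among losers (9 comparisons each).
Total: ceil(3n/2) - 2 = 27 comparisons. An adversary argument shows this is also a lower bound.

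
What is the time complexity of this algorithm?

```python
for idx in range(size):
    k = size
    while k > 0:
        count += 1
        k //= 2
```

Time complexity: O(n log n).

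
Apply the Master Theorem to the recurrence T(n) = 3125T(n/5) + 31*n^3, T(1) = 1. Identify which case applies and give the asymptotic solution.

a=3125, b=5, f(n)=31*n^3.
log_5(3125) = 5 > 3.
Since f(n) = O(n^3) is polynomially smaller than n^5, Case 1 applies.
T(n) = Theta(n^5).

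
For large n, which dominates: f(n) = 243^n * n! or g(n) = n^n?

f(n) = 243^n * n! grows faster: by Stirling n! ~ sqrt(2 pi n)(n/e)^n, so 243^n n! / n^n ~ (243/e)^n sqrt(2 pi n) -> infinity since 243/e > 1.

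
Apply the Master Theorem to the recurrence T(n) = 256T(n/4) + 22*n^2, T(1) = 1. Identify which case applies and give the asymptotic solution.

a=256, b=4, f(n)=22*n^2.
log_4(256) = 4 > 2.
Since f(n) = O(n^2) is polynomially smaller than n^4, Case 1 applies.
T(n) = Theta(n^4).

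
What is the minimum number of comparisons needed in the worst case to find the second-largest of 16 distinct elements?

Lower bound: finding the max needs 16-1 comparisons. By the adversary weight-doubling argument, the max must personally win >= ceil(log_2(16)) = 4 comparisons; the 2nd-largest is among those 4 losers, needing 4-1 more comparisons. Total >= 16-1 + 4-1 = 18. A balanced knockout tournament achieves this.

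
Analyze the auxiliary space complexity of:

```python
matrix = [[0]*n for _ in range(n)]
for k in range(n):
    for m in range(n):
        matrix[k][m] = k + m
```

Space complexity: O(n^2).
A 2D structure of size n x n is allocated.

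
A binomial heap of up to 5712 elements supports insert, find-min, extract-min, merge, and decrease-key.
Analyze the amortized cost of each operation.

A binomial heap with n <= 5712 elements has at most floor(log_2 5712) + 1 = 13 trees. Using potential Phi = number of trees: Insert adds one tree, but cascading merges reduce count -- amortized O(1). Find-min reads the cached minimum pointer: O(1). Extract-min creates O(log n) new trees: O(log n). Merge combines tree lists: O(log n). Decrease-key sifts the element up its tree of height <= log n: O(log n).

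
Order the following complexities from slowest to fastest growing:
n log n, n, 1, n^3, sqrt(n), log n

Ordered by growth rate: 1 < log n < sqrt(n) < n < n log n < n^3.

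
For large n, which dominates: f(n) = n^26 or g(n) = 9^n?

g(n) = 9^n grows faster: any exponential with base > 1 dominates every polynomial.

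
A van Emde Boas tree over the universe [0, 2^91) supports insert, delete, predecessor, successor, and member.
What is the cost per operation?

vEB recursively partitions [0, 2475880078570760549798248448) into sqrt(u) clusters of size sqrt(u). Each operation recurses into either one cluster or the summary, never both: T(u) = T(sqrt(u)) + O(1) => T(u) = O(log log u) = O(log 91). This is worst-case, not just amortized.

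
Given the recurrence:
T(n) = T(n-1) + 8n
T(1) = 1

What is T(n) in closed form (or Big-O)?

Unrolling: T(n) = 1 + 8*(2 + 3 + ... + n) = 1 + 8*(n(n+1)/2 - 1) = O(n^2).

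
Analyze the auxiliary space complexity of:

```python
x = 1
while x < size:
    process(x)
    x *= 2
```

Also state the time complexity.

Space complexity: O(1).
Only a constant amount of auxiliary storage is used; nothing grows with n.
Time complexity: O(log n).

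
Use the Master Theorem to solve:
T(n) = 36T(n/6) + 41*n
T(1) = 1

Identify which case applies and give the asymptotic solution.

a=36, b=6, f(n)=41*n.
log_6(36) = 2 > 1.
Since f(n) = O(n^1) is polynomially smaller than n^2, Case 1 applies.
T(n) = Theta(n^2).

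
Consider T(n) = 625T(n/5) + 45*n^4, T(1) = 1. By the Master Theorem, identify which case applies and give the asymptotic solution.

a=625, b=5, f(n)=45*n^4.
log_5(625) = 4, so n^(log_b(a)) = n^4.
f(n) = Theta(n^4), so Case 2 applies.
T(n) = Theta(n^4 log n).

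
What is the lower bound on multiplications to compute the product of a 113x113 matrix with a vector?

A 113x113 matrix-vector product has 113 inner products of length 113. Output depends on all 113^2 = 12769 matrix entries. At least 12769 multiplications needed.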